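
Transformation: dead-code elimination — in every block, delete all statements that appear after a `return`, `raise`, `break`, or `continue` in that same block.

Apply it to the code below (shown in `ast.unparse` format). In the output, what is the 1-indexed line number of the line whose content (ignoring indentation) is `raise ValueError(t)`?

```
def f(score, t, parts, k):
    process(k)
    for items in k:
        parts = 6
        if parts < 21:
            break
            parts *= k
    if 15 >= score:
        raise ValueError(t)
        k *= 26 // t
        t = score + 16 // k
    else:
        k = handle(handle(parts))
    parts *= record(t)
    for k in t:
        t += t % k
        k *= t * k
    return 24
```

Transformed code:
def f(score, t, parts, k):
    process(k)
    for items in k:
        parts = 6
        if parts < 21:
            break
    if 15 >= score:
        raise ValueError(t)
    else:
        k = handle(handle(parts))
    parts *= record(t)
    for k in t:
        t += t % k
        k *= t * k
    return 24

8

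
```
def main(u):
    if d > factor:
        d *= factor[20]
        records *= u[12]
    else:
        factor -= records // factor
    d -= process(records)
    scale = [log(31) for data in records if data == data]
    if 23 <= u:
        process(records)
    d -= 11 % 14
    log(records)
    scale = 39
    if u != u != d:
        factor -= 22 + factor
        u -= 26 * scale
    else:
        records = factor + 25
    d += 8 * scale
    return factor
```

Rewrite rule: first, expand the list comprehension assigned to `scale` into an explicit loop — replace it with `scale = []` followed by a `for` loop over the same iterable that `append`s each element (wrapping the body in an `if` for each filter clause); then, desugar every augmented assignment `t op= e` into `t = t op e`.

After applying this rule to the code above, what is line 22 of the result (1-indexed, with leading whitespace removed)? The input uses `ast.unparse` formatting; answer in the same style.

d = d + 8 * scale

Transformed code:
def main(u):
    if d > factor:
        d = d * factor[20]
        records = records * u[12]
    else:
        factor = factor - records // factor
    d = d - process(records)
    scale = []
    for data in records:
        if data == data:
            scale.append(log(31))
    if 23 <= u:
        process(records)
    d = d - 11 % 14
    log(records)
    scale = 39
    if u != u != d:
        factor = factor - (22 + factor)
        u = u - 26 * scale
    else:
        records = factor + 25
    d = d + 8 * scale
    return factor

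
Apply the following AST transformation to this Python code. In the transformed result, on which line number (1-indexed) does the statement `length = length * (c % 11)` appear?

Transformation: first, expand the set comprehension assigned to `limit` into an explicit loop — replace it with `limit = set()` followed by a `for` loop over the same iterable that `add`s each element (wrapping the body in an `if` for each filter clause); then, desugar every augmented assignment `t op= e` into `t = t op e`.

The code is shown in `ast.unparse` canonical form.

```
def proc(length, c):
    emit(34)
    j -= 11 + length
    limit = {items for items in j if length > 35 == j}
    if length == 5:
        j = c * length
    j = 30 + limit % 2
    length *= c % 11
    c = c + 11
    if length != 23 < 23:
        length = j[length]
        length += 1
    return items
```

Transformed code:
def proc(length, c):
    emit(34)
    j = j - (11 + length)
    limit = set()
    for items in j:
        if length > 35 == j:
            limit.add(items)
    if length == 5:
        j = c * length
    j = 30 + limit % 2
    length = length * (c % 11)
    c = c + 11
    if length != 23 < 23:
        length = j[length]
        length = length + 1
    return items

11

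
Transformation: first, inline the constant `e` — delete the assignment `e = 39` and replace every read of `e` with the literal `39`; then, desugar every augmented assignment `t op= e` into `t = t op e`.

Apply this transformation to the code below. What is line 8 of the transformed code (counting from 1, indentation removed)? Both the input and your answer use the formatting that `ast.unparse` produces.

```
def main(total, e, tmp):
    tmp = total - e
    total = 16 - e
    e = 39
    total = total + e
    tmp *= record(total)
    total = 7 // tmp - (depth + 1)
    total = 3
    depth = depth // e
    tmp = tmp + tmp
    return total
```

depth = depth // 39

Transformed code:
def main(total, e, tmp):
    tmp = total - 39
    total = 16 - 39
    total = total + 39
    tmp = tmp * record(total)
    total = 7 // tmp - (depth + 1)
    total = 3
    depth = depth // 39
    tmp = tmp + tmp
    return total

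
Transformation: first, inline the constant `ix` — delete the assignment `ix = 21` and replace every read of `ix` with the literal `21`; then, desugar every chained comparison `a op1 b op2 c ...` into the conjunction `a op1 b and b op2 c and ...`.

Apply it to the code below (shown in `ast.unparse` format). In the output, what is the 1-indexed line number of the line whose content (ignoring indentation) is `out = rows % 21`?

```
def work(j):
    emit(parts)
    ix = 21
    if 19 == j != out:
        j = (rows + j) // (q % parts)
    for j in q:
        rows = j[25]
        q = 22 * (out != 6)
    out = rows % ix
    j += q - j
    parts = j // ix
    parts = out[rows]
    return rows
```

Transformed code:
def work(j):
    emit(parts)
    if 19 == j and j != out:
        j = (rows + j) // (q % parts)
    for j in q:
        rows = j[25]
        q = 22 * (out != 6)
    out = rows % 21
    j += q - j
    parts = j // 21
    parts = out[rows]
    return rows

8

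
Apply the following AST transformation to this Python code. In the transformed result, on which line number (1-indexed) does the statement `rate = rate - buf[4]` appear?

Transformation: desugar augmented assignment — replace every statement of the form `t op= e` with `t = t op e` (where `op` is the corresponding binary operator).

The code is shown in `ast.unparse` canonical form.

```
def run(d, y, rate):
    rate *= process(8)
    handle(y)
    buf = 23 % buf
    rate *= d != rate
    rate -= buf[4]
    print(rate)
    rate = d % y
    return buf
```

Transformed code:
def run(d, y, rate):
    rate = rate * process(8)
    handle(y)
    buf = 23 % buf
    rate = rate * (d != rate)
    rate = rate - buf[4]
    print(rate)
    rate = d % y
    return buf

6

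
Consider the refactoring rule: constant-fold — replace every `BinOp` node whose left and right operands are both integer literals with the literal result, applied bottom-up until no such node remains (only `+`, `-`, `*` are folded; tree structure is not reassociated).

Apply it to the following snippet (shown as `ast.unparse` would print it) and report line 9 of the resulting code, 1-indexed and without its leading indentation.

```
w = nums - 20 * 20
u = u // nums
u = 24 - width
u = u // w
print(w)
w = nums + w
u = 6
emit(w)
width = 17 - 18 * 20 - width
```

Transformed code:
w = nums - 400
u = u // nums
u = 24 - width
u = u // w
print(w)
w = nums + w
u = 6
emit(w)
width = -343 - width

width = -343 - width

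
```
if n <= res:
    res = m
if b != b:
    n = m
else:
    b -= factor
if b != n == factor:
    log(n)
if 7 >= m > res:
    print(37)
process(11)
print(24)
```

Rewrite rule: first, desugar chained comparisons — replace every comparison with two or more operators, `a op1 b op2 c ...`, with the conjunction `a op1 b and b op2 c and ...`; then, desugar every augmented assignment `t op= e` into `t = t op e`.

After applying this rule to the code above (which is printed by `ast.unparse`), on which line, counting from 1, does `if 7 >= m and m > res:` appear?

Transformed code:
if n <= res:
    res = m
if b != b:
    n = m
else:
    b = b - factor
if b != n and n == factor:
    log(n)
if 7 >= m and m > res:
    print(37)
process(11)
print(24)

9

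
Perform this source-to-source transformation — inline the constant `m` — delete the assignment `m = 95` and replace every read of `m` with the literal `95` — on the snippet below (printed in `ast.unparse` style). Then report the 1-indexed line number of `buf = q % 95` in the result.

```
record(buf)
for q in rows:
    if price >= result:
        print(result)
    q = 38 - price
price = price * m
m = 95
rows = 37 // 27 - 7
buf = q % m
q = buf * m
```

8

Transformed code:
record(buf)
for q in rows:
    if price >= result:
        print(result)
    q = 38 - price
price = price * 95
rows = 37 // 27 - 7
buf = q % 95
q = buf * 95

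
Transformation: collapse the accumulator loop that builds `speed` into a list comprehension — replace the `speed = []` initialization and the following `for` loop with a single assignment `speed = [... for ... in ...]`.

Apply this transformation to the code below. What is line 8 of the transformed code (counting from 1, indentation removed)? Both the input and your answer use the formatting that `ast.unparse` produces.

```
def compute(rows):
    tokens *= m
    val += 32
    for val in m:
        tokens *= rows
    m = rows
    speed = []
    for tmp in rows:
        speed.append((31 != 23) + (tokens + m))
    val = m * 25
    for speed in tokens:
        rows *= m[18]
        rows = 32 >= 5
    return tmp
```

Transformed code:
def compute(rows):
    tokens *= m
    val += 32
    for val in m:
        tokens *= rows
    m = rows
    speed = [(31 != 23) + (tokens + m) for tmp in rows]
    val = m * 25
    for speed in tokens:
        rows *= m[18]
        rows = 32 >= 5
    return tmp

val = m * 25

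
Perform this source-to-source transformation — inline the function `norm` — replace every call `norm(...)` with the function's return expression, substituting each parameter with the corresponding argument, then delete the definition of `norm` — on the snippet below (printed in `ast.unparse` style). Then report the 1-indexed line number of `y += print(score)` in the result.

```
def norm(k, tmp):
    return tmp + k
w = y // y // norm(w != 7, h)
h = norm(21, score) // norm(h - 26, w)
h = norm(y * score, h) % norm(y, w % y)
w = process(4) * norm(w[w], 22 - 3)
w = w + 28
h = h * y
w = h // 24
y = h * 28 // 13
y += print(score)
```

Transformed code:
w = y // y // (h + (w != 7))
h = (score + 21) // (w + (h - 26))
h = (h + y * score) % (w % y + y)
w = process(4) * (22 - 3 + w[w])
w = w + 28
h = h * y
w = h // 24
y = h * 28 // 13
y += print(score)

9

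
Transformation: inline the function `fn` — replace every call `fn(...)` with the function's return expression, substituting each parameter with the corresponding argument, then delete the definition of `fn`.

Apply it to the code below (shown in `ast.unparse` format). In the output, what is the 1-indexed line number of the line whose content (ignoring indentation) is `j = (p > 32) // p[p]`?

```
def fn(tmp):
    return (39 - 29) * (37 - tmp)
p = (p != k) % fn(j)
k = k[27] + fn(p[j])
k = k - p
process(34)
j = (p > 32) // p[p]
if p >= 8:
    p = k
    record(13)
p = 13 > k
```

5

Transformed code:
p = (p != k) % ((39 - 29) * (37 - j))
k = k[27] + (39 - 29) * (37 - p[j])
k = k - p
process(34)
j = (p > 32) // p[p]
if p >= 8:
    p = k
    record(13)
p = 13 > k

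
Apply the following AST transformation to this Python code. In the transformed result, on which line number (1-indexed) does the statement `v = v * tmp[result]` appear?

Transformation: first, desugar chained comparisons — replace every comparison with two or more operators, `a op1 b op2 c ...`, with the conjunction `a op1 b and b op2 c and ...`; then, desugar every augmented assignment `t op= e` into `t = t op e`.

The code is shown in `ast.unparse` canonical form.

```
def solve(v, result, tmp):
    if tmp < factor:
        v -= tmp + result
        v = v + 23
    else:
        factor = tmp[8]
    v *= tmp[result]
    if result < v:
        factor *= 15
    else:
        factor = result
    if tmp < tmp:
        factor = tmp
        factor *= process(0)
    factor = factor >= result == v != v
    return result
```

Transformed code:
def solve(v, result, tmp):
    if tmp < factor:
        v = v - (tmp + result)
        v = v + 23
    else:
        factor = tmp[8]
    v = v * tmp[result]
    if result < v:
        factor = factor * 15
    else:
        factor = result
    if tmp < tmp:
        factor = tmp
        factor = factor * process(0)
    factor = factor >= result and result == v and (v != v)
    return result

7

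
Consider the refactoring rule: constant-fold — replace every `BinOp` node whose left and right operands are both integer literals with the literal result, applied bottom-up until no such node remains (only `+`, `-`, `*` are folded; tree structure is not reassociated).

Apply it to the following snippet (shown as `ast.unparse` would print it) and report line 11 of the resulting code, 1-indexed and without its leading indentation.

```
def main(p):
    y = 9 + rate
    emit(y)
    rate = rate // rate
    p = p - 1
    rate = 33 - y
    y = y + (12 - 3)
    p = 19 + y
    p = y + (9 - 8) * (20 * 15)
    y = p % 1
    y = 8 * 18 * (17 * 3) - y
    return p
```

y = 7344 - y

Transformed code:
def main(p):
    y = 9 + rate
    emit(y)
    rate = rate // rate
    p = p - 1
    rate = 33 - y
    y = y + 9
    p = 19 + y
    p = y + 300
    y = p % 1
    y = 7344 - y
    return p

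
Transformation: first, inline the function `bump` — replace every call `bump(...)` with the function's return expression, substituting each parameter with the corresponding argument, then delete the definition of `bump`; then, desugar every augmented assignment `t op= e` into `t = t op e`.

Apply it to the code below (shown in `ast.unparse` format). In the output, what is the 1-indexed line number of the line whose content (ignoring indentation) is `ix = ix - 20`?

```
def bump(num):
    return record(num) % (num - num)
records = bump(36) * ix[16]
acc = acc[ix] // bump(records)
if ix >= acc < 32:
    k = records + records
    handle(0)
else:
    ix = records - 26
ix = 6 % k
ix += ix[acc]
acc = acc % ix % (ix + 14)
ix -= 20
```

Transformed code:
records = record(36) % (36 - 36) * ix[16]
acc = acc[ix] // (record(records) % (records - records))
if ix >= acc < 32:
    k = records + records
    handle(0)
else:
    ix = records - 26
ix = 6 % k
ix = ix + ix[acc]
acc = acc % ix % (ix + 14)
ix = ix - 20

11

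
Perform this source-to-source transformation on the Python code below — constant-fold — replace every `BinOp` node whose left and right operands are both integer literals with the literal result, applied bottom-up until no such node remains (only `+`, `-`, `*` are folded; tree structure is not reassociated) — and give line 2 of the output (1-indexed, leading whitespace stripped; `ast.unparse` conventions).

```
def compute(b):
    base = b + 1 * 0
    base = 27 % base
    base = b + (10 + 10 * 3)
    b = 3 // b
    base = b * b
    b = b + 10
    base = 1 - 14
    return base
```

base = b + 0

Transformed code:
def compute(b):
    base = b + 0
    base = 27 % base
    base = b + 40
    b = 3 // b
    base = b * b
    b = b + 10
    base = -13
    return base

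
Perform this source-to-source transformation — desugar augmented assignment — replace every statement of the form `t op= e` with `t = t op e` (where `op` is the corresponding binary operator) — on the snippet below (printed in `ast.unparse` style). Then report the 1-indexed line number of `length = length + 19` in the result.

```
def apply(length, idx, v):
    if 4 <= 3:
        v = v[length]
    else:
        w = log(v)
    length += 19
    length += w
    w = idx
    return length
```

Transformed code:
def apply(length, idx, v):
    if 4 <= 3:
        v = v[length]
    else:
        w = log(v)
    length = length + 19
    length = length + w
    w = idx
    return length

6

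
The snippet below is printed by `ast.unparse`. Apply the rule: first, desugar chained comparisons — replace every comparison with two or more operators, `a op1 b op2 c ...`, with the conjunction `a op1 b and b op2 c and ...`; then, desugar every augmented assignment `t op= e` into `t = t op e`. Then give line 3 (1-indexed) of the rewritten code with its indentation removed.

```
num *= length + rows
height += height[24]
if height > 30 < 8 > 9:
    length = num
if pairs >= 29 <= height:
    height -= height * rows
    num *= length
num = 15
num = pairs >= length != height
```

Transformed code:
num = num * (length + rows)
height = height + height[24]
if height > 30 and 30 < 8 and (8 > 9):
    length = num
if pairs >= 29 and 29 <= height:
    height = height - height * rows
    num = num * length
num = 15
num = pairs >= length and length != height

if height > 30 and 30 < 8 and (8 > 9):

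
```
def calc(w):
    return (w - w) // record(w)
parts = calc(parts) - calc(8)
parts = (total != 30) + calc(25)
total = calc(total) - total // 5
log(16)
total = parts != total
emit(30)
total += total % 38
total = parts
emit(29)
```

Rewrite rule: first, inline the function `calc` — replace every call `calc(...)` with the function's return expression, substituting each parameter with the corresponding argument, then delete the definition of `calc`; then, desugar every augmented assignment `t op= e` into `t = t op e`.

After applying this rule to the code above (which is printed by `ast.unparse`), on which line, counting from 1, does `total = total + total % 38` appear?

Transformed code:
parts = (parts - parts) // record(parts) - (8 - 8) // record(8)
parts = (total != 30) + (25 - 25) // record(25)
total = (total - total) // record(total) - total // 5
log(16)
total = parts != total
emit(30)
total = total + total % 38
total = parts
emit(29)

7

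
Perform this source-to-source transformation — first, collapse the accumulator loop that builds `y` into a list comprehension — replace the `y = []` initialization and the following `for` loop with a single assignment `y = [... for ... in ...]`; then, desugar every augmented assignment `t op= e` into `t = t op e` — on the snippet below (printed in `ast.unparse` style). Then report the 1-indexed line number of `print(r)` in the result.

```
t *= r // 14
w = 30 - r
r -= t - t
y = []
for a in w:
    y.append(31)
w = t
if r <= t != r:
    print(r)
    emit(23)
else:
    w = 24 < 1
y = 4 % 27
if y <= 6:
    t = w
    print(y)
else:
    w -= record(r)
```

Transformed code:
t = t * (r // 14)
w = 30 - r
r = r - (t - t)
y = [31 for a in w]
w = t
if r <= t != r:
    print(r)
    emit(23)
else:
    w = 24 < 1
y = 4 % 27
if y <= 6:
    t = w
    print(y)
else:
    w = w - record(r)

7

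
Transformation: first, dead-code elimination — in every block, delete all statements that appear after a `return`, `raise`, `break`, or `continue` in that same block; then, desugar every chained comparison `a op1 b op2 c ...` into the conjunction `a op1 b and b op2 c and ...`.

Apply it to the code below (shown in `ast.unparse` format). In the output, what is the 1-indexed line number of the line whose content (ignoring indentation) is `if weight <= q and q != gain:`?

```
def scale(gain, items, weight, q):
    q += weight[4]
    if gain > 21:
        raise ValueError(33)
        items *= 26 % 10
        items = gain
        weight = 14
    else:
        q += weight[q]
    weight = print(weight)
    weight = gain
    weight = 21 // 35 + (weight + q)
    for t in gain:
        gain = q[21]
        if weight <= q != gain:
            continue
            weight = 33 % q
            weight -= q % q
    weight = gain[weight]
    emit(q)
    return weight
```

Transformed code:
def scale(gain, items, weight, q):
    q += weight[4]
    if gain > 21:
        raise ValueError(33)
    else:
        q += weight[q]
    weight = print(weight)
    weight = gain
    weight = 21 // 35 + (weight + q)
    for t in gain:
        gain = q[21]
        if weight <= q and q != gain:
            continue
    weight = gain[weight]
    emit(q)
    return weight

12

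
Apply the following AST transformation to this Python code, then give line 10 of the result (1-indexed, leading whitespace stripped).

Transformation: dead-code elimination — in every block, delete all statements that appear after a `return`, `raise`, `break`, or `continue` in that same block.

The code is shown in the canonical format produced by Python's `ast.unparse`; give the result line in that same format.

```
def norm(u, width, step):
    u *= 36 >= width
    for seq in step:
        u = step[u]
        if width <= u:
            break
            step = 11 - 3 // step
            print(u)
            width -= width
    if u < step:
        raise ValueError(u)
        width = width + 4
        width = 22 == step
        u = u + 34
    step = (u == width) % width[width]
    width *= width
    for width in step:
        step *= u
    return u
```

Transformed code:
def norm(u, width, step):
    u *= 36 >= width
    for seq in step:
        u = step[u]
        if width <= u:
            break
    if u < step:
        raise ValueError(u)
    step = (u == width) % width[width]
    width *= width
    for width in step:
        step *= u
    return u

width *= width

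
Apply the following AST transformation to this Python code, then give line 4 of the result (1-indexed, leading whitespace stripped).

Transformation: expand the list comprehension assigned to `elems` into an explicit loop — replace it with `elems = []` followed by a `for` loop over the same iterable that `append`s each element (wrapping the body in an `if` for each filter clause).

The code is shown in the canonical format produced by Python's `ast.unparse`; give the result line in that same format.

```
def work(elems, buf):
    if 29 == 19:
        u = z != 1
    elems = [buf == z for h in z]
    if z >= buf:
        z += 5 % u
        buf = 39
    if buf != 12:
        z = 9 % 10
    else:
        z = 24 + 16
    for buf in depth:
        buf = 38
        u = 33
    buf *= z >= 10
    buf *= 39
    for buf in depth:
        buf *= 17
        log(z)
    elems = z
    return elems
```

Transformed code:
def work(elems, buf):
    if 29 == 19:
        u = z != 1
    elems = []
    for h in z:
        elems.append(buf == z)
    if z >= buf:
        z += 5 % u
        buf = 39
    if buf != 12:
        z = 9 % 10
    else:
        z = 24 + 16
    for buf in depth:
        buf = 38
        u = 33
    buf *= z >= 10
    buf *= 39
    for buf in depth:
        buf *= 17
        log(z)
    elems = z
    return elems

elems = []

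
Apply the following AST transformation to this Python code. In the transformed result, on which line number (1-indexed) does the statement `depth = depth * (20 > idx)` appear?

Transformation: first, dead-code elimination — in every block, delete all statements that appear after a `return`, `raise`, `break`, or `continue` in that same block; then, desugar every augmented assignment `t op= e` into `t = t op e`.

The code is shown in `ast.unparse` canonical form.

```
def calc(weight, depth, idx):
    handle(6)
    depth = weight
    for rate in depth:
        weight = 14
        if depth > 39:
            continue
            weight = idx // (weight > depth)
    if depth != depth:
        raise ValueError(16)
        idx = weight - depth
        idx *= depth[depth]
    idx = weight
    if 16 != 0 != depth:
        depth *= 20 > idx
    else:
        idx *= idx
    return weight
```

Transformed code:
def calc(weight, depth, idx):
    handle(6)
    depth = weight
    for rate in depth:
        weight = 14
        if depth > 39:
            continue
    if depth != depth:
        raise ValueError(16)
    idx = weight
    if 16 != 0 != depth:
        depth = depth * (20 > idx)
    else:
        idx = idx * idx
    return weight

12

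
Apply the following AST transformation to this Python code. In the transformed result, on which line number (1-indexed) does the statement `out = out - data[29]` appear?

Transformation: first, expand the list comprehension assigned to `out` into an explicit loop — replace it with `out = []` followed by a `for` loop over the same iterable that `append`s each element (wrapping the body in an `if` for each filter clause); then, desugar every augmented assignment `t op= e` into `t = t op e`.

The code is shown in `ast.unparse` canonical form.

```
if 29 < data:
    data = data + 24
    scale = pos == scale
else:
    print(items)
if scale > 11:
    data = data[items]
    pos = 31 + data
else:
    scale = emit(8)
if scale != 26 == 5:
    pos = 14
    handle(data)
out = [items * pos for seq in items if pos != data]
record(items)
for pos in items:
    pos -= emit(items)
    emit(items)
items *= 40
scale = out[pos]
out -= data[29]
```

24

Transformed code:
if 29 < data:
    data = data + 24
    scale = pos == scale
else:
    print(items)
if scale > 11:
    data = data[items]
    pos = 31 + data
else:
    scale = emit(8)
if scale != 26 == 5:
    pos = 14
    handle(data)
out = []
for seq in items:
    if pos != data:
        out.append(items * pos)
record(items)
for pos in items:
    pos = pos - emit(items)
    emit(items)
items = items * 40
scale = out[pos]
out = out - data[29]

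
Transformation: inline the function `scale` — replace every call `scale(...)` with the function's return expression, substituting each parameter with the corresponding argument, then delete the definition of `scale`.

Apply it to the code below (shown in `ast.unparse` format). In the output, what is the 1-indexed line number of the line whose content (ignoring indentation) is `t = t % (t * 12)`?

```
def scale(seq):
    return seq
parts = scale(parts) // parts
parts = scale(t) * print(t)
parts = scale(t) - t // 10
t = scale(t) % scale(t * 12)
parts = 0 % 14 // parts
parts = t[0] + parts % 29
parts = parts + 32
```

4

Transformed code:
parts = parts // parts
parts = t * print(t)
parts = t - t // 10
t = t % (t * 12)
parts = 0 % 14 // parts
parts = t[0] + parts % 29
parts = parts + 32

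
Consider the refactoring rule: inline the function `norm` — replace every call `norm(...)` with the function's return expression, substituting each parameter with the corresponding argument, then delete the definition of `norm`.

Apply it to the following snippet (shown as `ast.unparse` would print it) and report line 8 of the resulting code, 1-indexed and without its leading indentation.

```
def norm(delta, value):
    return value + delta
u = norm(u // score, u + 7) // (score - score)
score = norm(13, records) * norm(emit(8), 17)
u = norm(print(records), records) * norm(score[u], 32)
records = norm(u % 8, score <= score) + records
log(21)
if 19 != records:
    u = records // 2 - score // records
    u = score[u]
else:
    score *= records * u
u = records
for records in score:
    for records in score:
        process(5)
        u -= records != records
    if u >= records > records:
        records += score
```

u = score[u]

Transformed code:
u = (u + 7 + u // score) // (score - score)
score = (records + 13) * (17 + emit(8))
u = (records + print(records)) * (32 + score[u])
records = (score <= score) + u % 8 + records
log(21)
if 19 != records:
    u = records // 2 - score // records
    u = score[u]
else:
    score *= records * u
u = records
for records in score:
    for records in score:
        process(5)
        u -= records != records
    if u >= records > records:
        records += score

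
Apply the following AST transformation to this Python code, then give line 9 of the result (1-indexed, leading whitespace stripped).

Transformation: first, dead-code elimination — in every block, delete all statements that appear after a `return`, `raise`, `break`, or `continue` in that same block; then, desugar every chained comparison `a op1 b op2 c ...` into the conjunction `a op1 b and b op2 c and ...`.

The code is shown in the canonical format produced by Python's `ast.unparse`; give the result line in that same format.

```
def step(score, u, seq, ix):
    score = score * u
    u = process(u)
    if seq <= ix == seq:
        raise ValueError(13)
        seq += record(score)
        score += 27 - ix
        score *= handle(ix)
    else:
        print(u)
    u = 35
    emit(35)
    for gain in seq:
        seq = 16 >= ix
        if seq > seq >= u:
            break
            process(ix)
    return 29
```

emit(35)

Transformed code:
def step(score, u, seq, ix):
    score = score * u
    u = process(u)
    if seq <= ix and ix == seq:
        raise ValueError(13)
    else:
        print(u)
    u = 35
    emit(35)
    for gain in seq:
        seq = 16 >= ix
        if seq > seq and seq >= u:
            break
    return 29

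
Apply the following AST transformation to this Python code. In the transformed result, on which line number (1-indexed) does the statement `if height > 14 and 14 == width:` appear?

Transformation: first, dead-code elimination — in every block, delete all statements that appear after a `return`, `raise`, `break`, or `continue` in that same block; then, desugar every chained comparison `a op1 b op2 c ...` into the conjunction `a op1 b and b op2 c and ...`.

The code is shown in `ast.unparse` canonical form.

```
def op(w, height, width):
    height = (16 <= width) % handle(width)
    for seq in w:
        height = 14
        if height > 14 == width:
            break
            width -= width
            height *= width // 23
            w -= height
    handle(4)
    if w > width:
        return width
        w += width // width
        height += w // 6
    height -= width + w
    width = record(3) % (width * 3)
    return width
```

Transformed code:
def op(w, height, width):
    height = (16 <= width) % handle(width)
    for seq in w:
        height = 14
        if height > 14 and 14 == width:
            break
    handle(4)
    if w > width:
        return width
    height -= width + w
    width = record(3) % (width * 3)
    return width

5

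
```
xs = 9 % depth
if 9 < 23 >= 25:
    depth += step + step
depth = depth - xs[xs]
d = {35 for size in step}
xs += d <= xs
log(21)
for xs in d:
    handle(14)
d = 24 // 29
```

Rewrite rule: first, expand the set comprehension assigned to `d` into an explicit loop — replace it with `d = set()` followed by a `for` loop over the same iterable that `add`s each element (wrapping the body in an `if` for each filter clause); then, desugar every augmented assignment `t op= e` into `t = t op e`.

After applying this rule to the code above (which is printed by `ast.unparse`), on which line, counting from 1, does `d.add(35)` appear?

7

Transformed code:
xs = 9 % depth
if 9 < 23 >= 25:
    depth = depth + (step + step)
depth = depth - xs[xs]
d = set()
for size in step:
    d.add(35)
xs = xs + (d <= xs)
log(21)
for xs in d:
    handle(14)
d = 24 // 29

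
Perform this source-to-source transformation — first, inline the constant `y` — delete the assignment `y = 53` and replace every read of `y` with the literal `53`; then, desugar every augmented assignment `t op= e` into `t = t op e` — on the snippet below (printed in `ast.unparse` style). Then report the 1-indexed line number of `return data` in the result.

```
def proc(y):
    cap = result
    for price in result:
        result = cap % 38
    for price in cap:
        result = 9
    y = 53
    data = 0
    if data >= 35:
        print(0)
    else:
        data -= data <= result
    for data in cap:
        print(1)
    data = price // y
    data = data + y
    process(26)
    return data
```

17

Transformed code:
def proc(y):
    cap = result
    for price in result:
        result = cap % 38
    for price in cap:
        result = 9
    data = 0
    if data >= 35:
        print(0)
    else:
        data = data - (data <= result)
    for data in cap:
        print(1)
    data = price // 53
    data = data + 53
    process(26)
    return data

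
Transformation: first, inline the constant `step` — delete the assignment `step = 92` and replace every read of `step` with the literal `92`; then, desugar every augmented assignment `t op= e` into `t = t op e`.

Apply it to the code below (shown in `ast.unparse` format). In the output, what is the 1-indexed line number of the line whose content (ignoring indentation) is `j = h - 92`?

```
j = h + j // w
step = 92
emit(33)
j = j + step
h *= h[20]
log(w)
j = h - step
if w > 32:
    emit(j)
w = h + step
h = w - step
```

6

Transformed code:
j = h + j // w
emit(33)
j = j + 92
h = h * h[20]
log(w)
j = h - 92
if w > 32:
    emit(j)
w = h + 92
h = w - 92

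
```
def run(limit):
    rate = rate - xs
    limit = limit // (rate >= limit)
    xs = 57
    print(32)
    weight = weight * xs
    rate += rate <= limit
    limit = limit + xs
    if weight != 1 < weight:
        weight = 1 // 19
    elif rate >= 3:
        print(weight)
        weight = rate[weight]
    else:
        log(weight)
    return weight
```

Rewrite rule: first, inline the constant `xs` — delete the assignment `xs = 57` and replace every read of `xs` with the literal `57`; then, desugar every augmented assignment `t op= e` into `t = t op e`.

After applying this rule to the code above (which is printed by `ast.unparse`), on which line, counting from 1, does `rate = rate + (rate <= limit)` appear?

Transformed code:
def run(limit):
    rate = rate - 57
    limit = limit // (rate >= limit)
    print(32)
    weight = weight * 57
    rate = rate + (rate <= limit)
    limit = limit + 57
    if weight != 1 < weight:
        weight = 1 // 19
    elif rate >= 3:
        print(weight)
        weight = rate[weight]
    else:
        log(weight)
    return weight

6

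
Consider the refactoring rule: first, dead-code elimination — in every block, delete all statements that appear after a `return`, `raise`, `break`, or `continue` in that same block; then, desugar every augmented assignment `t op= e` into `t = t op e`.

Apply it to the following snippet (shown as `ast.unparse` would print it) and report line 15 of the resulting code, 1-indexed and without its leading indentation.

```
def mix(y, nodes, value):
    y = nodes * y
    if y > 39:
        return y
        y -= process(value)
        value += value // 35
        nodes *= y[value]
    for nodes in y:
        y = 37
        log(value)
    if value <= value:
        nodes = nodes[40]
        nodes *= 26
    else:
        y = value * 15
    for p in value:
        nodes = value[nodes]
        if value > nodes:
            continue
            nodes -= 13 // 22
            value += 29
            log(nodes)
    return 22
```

Transformed code:
def mix(y, nodes, value):
    y = nodes * y
    if y > 39:
        return y
    for nodes in y:
        y = 37
        log(value)
    if value <= value:
        nodes = nodes[40]
        nodes = nodes * 26
    else:
        y = value * 15
    for p in value:
        nodes = value[nodes]
        if value > nodes:
            continue
    return 22

if value > nodes:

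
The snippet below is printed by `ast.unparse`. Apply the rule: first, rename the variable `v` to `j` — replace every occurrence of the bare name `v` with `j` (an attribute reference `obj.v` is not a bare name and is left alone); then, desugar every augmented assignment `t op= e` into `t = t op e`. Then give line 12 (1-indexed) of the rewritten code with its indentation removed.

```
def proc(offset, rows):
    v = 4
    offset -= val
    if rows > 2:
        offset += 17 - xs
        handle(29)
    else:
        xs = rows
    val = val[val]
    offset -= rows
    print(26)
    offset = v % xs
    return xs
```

offset = j % xs

Transformed code:
def proc(offset, rows):
    j = 4
    offset = offset - val
    if rows > 2:
        offset = offset + (17 - xs)
        handle(29)
    else:
        xs = rows
    val = val[val]
    offset = offset - rows
    print(26)
    offset = j % xs
    return xs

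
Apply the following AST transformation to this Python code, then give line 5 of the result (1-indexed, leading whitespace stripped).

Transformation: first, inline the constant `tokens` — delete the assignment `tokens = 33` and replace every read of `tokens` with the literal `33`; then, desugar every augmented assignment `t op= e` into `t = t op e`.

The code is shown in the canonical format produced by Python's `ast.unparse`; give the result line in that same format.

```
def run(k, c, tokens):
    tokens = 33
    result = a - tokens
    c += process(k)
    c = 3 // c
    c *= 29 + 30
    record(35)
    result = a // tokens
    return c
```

Transformed code:
def run(k, c, tokens):
    result = a - 33
    c = c + process(k)
    c = 3 // c
    c = c * (29 + 30)
    record(35)
    result = a // 33
    return c

c = c * (29 + 30)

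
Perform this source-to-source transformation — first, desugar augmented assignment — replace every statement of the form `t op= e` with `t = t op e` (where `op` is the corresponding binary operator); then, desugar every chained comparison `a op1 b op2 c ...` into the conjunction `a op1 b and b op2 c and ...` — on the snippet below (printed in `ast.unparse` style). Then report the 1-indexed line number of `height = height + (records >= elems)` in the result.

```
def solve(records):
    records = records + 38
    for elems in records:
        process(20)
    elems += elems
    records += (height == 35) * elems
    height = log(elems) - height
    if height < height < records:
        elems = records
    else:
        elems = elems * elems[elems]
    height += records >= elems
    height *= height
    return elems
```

12

Transformed code:
def solve(records):
    records = records + 38
    for elems in records:
        process(20)
    elems = elems + elems
    records = records + (height == 35) * elems
    height = log(elems) - height
    if height < height and height < records:
        elems = records
    else:
        elems = elems * elems[elems]
    height = height + (records >= elems)
    height = height * height
    return elems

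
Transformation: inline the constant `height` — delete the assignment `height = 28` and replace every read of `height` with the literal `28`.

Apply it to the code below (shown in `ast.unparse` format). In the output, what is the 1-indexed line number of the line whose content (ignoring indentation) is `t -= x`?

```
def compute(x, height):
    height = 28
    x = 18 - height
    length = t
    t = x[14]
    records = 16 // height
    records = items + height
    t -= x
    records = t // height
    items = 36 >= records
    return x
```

Transformed code:
def compute(x, height):
    x = 18 - 28
    length = t
    t = x[14]
    records = 16 // 28
    records = items + 28
    t -= x
    records = t // 28
    items = 36 >= records
    return x

7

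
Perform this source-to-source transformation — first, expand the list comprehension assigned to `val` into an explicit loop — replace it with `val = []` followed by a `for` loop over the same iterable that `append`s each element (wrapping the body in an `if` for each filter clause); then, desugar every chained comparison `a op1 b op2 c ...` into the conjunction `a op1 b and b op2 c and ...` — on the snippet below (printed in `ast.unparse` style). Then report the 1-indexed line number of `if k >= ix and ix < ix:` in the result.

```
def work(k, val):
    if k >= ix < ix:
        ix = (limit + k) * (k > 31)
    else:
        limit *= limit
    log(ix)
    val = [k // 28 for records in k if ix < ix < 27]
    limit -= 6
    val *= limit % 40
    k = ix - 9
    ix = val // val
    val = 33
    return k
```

2

Transformed code:
def work(k, val):
    if k >= ix and ix < ix:
        ix = (limit + k) * (k > 31)
    else:
        limit *= limit
    log(ix)
    val = []
    for records in k:
        if ix < ix and ix < 27:
            val.append(k // 28)
    limit -= 6
    val *= limit % 40
    k = ix - 9
    ix = val // val
    val = 33
    return k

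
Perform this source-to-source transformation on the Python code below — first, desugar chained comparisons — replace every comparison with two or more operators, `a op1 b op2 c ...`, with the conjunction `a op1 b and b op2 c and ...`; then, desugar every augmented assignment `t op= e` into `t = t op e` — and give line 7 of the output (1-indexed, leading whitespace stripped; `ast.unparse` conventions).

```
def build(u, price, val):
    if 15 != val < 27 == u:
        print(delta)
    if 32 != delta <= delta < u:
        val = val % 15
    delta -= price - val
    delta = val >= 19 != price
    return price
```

Transformed code:
def build(u, price, val):
    if 15 != val and val < 27 and (27 == u):
        print(delta)
    if 32 != delta and delta <= delta and (delta < u):
        val = val % 15
    delta = delta - (price - val)
    delta = val >= 19 and 19 != price
    return price

delta = val >= 19 and 19 != price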